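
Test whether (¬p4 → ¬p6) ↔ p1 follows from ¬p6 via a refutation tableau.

Initial set: {¬p6; ¬((¬p4 → ¬p6) ↔ p1)}.
¬((¬p4 → ¬p6) ↔ p1): β-rule — branch into (¬p4 → ¬p6), ¬p1  //  ¬(¬p4 → ¬p6), p1.
  branch 1 (add (¬p4 → ¬p6), ¬p1):
    (¬p4 → ¬p6): β-rule — branch into ¬¬p4  //  ¬p6.
      branch 1.1 (add ¬¬p4):
        ○ open, literals {p1=false, p4=true, p6=false}.
      branch 1.2 (add ¬p6):
        ○ open, literals {p1=false, p6=false}.
  branch 2 (add ¬(¬p4 → ¬p6), p1):
    ¬(¬p4 → ¬p6): α-rule — add ¬p4, ¬¬p6.
    × closes — contains both p6 and ¬p6.
1 branch closed, 2 open.
An open branch gives a countermodel: p1=false, p4=true, p6=false (unmentioned atoms arbitrary); the premises hold there but the conclusion fails.

No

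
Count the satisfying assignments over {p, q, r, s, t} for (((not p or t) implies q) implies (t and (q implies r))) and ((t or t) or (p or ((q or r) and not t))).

14

Initial set: {((((not p or t) implies q) implies (t and (q implies r))) and ((t or t) or (p or ((q or r) and not t))))}.
((((not p or t) implies q) implies (t and (q implies r))) and ((t or t) or (p or ((q or r) and not t)))): α-rule — add (((not p or t) implies q) implies (t and (q implies r))), ((t or t) or (p or ((q or r) and not t))).
(((not p or t) implies q) implies (t and (q implies r))): β-rule — branch into not ((not p or t) implies q)  //  (t and (q implies r)).
  branch 1 (add not ((not p or t) implies q)):
    not ((not p or t) implies q): α-rule — add (not p or t), not q.
    ((t or t) or (p or ((q or r) and not t))): β-rule — branch into (t or t)  //  (p or ((q or r) and not t)).
      branch 1.1 (add (t or t)):
        (not p or t): β-rule — branch into not p  //  t.
          branch 1.1.1 (add not p):
            (t or t): β-rule — branch into t  //  t.
              branch 1.1.1.1 (add t):
                ○ open, literals {p=0, q=0, t=1}.
              branch 1.1.1.2 (add t):
                ○ open, literals {p=0, q=0, t=1}.
          branch 1.1.2 (add t):
            (t or t): β-rule — branch into t  //  t.
              branch 1.1.2.1 (add t):
                ○ open, literals {q=0, t=1}.
              branch 1.1.2.2 (add t):
                ○ open, literals {q=0, t=1}.
      branch 1.2 (add (p or ((q or r) and not t))):
        (not p or t): β-rule — branch into not p  //  t.
          branch 1.2.1 (add not p):
            (p or ((q or r) and not t)): β-rule — branch into p  //  ((q or r) and not t).
              branch 1.2.1.1 (add p):
                × closes — contains both p and not p.
              branch 1.2.1.2 (add ((q or r) and not t)):
                ((q or r) and not t): α-rule — add (q or r), not t.
                (q or r): β-rule — branch into q  //  r.
                  branch 1.2.1.2.1 (add q):
                    × closes — contains both q and not q.
                  branch 1.2.1.2.2 (add r):
                    ○ open, literals {p=0, q=0, r=1, t=0}.
          branch 1.2.2 (add t):
            (p or ((q or r) and not t)): β-rule — branch into p  //  ((q or r) and not t).
              branch 1.2.2.1 (add p):
                ○ open, literals {p=1, q=0, t=1}.
              branch 1.2.2.2 (add ((q or r) and not t)):
                ((q or r) and not t): α-rule — add (q or r), not t.
                × closes — contains both t and not t.
  branch 2 (add (t and (q implies r))):
    (t and (q implies r)): α-rule — add t, (q implies r).
    ((t or t) or (p or ((q or r) and not t))): β-rule — branch into (t or t)  //  (p or ((q or r) and not t)).
      branch 2.1 (add (t or t)):
        (q implies r): β-rule — branch into not q  //  r.
          branch 2.1.1 (add not q):
            (t or t): β-rule — branch into t  //  t.
              branch 2.1.1.1 (add t):
                ○ open, literals {q=0, t=1}.
              branch 2.1.1.2 (add t):
                ○ open, literals {q=0, t=1}.
          branch 2.1.2 (add r):
            (t or t): β-rule — branch into t  //  t.
              branch 2.1.2.1 (add t):
                ○ open, literals {r=1, t=1}.
              branch 2.1.2.2 (add t):
                ○ open, literals {r=1, t=1}.
      branch 2.2 (add (p or ((q or r) and not t))):
        (q implies r): β-rule — branch into not q  //  r.
          branch 2.2.1 (add not q):
            (p or ((q or r) and not t)): β-rule — branch into p  //  ((q or r) and not t).
              branch 2.2.1.1 (add p):
                ○ open, literals {p=1, q=0, t=1}.
              branch 2.2.1.2 (add ((q or r) and not t)):
                ((q or r) and not t): α-rule — add (q or r), not t.
                × closes — contains both t and not t.
          branch 2.2.2 (add r):
            (p or ((q or r) and not t)): β-rule — branch into p  //  ((q or r) and not t).
              branch 2.2.2.1 (add p):
                ○ open, literals {p=1, r=1, t=1}.
              branch 2.2.2.2 (add ((q or r) and not t)):
                ((q or r) and not t): α-rule — add (q or r), not t.
                × closes — contains both t and not t.
5 branches closed, 12 open.
Each open branch fixes some atoms; the unmentioned ones are free. Counting distinct full assignments: branch {p=0, q=0, t=1} (r, s) contributes 4 new; branch {p=0, q=0, t=1} (r, s) contributes 0 new; branch {q=0, t=1} (p, r, s) contributes 4 new; branch {q=0, t=1} (p, r, s) contributes 0 new; branch {p=0, q=0, r=1, t=0} (s) contributes 2 new; branch {p=1, q=0, t=1} (r, s) contributes 0 new; branch {q=0, t=1} (p, r, s) contributes 0 new; branch {q=0, t=1} (p, r, s) contributes 0 new; branch {r=1, t=1} (p, q, s) contributes 4 new; branch {r=1, t=1} (p, q, s) contributes 0 new; branch {p=1, q=0, t=1} (r, s) contributes 0 new; branch {p=1, r=1, t=1} (q, s) contributes 0 new. Total: 14.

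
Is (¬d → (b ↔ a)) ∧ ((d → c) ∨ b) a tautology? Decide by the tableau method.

Not valid

Assume the negation and expand:
Initial set: {¬((¬d → (b ↔ a)) ∧ ((d → c) ∨ b))}.
¬((¬d → (b ↔ a)) ∧ ((d → c) ∨ b)): β-rule — branch into ¬(¬d → (b ↔ a))  //  ¬((d → c) ∨ b).
  branch 1 (add ¬(¬d → (b ↔ a))):
    ¬(¬d → (b ↔ a)): α-rule — add ¬d, ¬(b ↔ a).
    ¬(b ↔ a): β-rule — branch into b, ¬a  //  ¬b, a.
      branch 1.1 (add b, ¬a):
        ○ open, literals {a=0, b=1, d=0}.
      branch 1.2 (add ¬b, a):
        ○ open, literals {a=1, b=0, d=0}.
  branch 2 (add ¬((d → c) ∨ b)):
    ¬((d → c) ∨ b): α-rule — add ¬(d → c), ¬b.
    ¬(d → c): α-rule — add d, ¬c.
    ○ open, literals {b=0, c=0, d=1}.
0 branches closed, 3 open.
An open branch gives a countermodel: a=0, b=1, d=0 (unmentioned atoms arbitrary); under it the original formula is false.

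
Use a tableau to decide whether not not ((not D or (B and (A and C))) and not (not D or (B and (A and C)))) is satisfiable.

Initial set: {T not not ((not D or (B and (A and C))) and not (not D or (B and (A and C))))}.
T not not ((not D or (B and (A and C))) and not (not D or (B and (A and C)))): drop double negation, giving T ((not D or (B and (A and C))) and not (not D or (B and (A and C)))).
T ((not D or (B and (A and C))) and not (not D or (B and (A and C)))): α-rule — add T (not D or (B and (A and C))), T not (not D or (B and (A and C))).
T not (not D or (B and (A and C))): α-rule — add F not D, F (B and (A and C)).
T (not D or (B and (A and C))): β-rule — branch into T not D  //  T (B and (A and C)).
  branch 1 (add T not D):
    × closes — contains both D and not D.
  branch 2 (add T (B and (A and C))):
    T (B and (A and C)): α-rule — add T B, T (A and C).
    T (A and C): α-rule — add T A, T C.
    F (B and (A and C)): β-rule — branch into F B  //  F (A and C).
      branch 2.1 (add F B):
        × closes — contains both B and not B.
      branch 2.2 (add F (A and C)):
        F (A and C): β-rule — branch into F A  //  F C.
          branch 2.2.1 (add F A):
            × closes — contains both A and not A.
          branch 2.2.2 (add F C):
            × closes — contains both C and not C.
All 4 branches close.
Every branch closed; the formula is unsatisfiable.

Unsatisfiable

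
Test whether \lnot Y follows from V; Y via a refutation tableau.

Initial set: {T V; T Y; F \lnot Y}.
○ open, literals {V=1, Y=1}.
0 branches closed, 1 open.
An open branch gives a countermodel: V=1, Y=1 (unmentioned atoms arbitrary); the premises hold there but the conclusion fails.

No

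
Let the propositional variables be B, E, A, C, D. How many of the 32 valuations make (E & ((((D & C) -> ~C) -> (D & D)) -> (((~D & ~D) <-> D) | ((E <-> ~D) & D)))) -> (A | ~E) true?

28

Initial set: {T ((E & ((((D & C) -> ~C) -> (D & D)) -> (((~D & ~D) <-> D) | ((E <-> ~D) & D)))) -> (A | ~E))}.
T ((E & ((((D & C) -> ~C) -> (D & D)) -> (((~D & ~D) <-> D) | ((E <-> ~D) & D)))) -> (A | ~E)): β-rule — branch into F (E & ((((D & C) -> ~C) -> (D & D)) -> (((~D & ~D) <-> D) | ((E <-> ~D) & D))))  //  T (A | ~E).
  branch 1 (add F (E & ((((D & C) -> ~C) -> (D & D)) -> (((~D & ~D) <-> D) | ((E <-> ~D) & D))))):
    F (E & ((((D & C) -> ~C) -> (D & D)) -> (((~D & ~D) <-> D) | ((E <-> ~D) & D)))): β-rule — branch into F E  //  F ((((D & C) -> ~C) -> (D & D)) -> (((~D & ~D) <-> D) | ((E <-> ~D) & D))).
      branch 1.1 (add F E):
        ○ open, literals {E=0}.
      branch 1.2 (add F ((((D & C) -> ~C) -> (D & D)) -> (((~D & ~D) <-> D) | ((E <-> ~D) & D)))):
        F ((((D & C) -> ~C) -> (D & D)) -> (((~D & ~D) <-> D) | ((E <-> ~D) & D))): α-rule — add T (((D & C) -> ~C) -> (D & D)), F (((~D & ~D) <-> D) | ((E <-> ~D) & D)).
        F (((~D & ~D) <-> D) | ((E <-> ~D) & D)): α-rule — add F ((~D & ~D) <-> D), F ((E <-> ~D) & D).
        T (((D & C) -> ~C) -> (D & D)): β-rule — branch into F ((D & C) -> ~C)  //  T (D & D).
          branch 1.2.1 (add F ((D & C) -> ~C)):
            F ((D & C) -> ~C): α-rule — add T (D & C), F ~C.
            T (D & C): α-rule — add T D, T C.
            F ((~D & ~D) <-> D): β-rule — branch into T (~D & ~D), F D  //  F (~D & ~D), T D.
              branch 1.2.1.1 (add T (~D & ~D), F D):
                × closes — contains both D and ~D.
              branch 1.2.1.2 (add F (~D & ~D), T D):
                F ((E <-> ~D) & D): β-rule — branch into F (E <-> ~D)  //  F D.
                  branch 1.2.1.2.1 (add F (E <-> ~D)):
                    F (~D & ~D): β-rule — branch into F ~D  //  F ~D.
                      branch 1.2.1.2.1.1 (add F ~D):
                        F (E <-> ~D): β-rule — branch into T E, F ~D  //  F E, T ~D.
                          branch 1.2.1.2.1.1.1 (add T E, F ~D):
                            ○ open, literals {C=1, D=1, E=1}.
                          branch 1.2.1.2.1.1.2 (add F E, T ~D):
                            × closes — contains both D and ~D.
                      branch 1.2.1.2.1.2 (add F ~D):
                        F (E <-> ~D): β-rule — branch into T E, F ~D  //  F E, T ~D.
                          branch 1.2.1.2.1.2.1 (add T E, F ~D):
                            ○ open, literals {C=1, D=1, E=1}.
                          branch 1.2.1.2.1.2.2 (add F E, T ~D):
                            × closes — contains both D and ~D.
                  branch 1.2.1.2.2 (add F D):
                    × closes — contains both D and ~D.
          branch 1.2.2 (add T (D & D)):
            T (D & D): α-rule — add T D, T D.
            F ((~D & ~D) <-> D): β-rule — branch into T (~D & ~D), F D  //  F (~D & ~D), T D.
              branch 1.2.2.1 (add T (~D & ~D), F D):
                × closes — contains both D and ~D.
              branch 1.2.2.2 (add F (~D & ~D), T D):
                F ((E <-> ~D) & D): β-rule — branch into F (E <-> ~D)  //  F D.
                  branch 1.2.2.2.1 (add F (E <-> ~D)):
                    F (~D & ~D): β-rule — branch into F ~D  //  F ~D.
                      branch 1.2.2.2.1.1 (add F ~D):
                        F (E <-> ~D): β-rule — branch into T E, F ~D  //  F E, T ~D.
                          branch 1.2.2.2.1.1.1 (add T E, F ~D):
                            ○ open, literals {D=1, E=1}.
                          branch 1.2.2.2.1.1.2 (add F E, T ~D):
                            × closes — contains both D and ~D.
                      branch 1.2.2.2.1.2 (add F ~D):
                        F (E <-> ~D): β-rule — branch into T E, F ~D  //  F E, T ~D.
                          branch 1.2.2.2.1.2.1 (add T E, F ~D):
                            ○ open, literals {D=1, E=1}.
                          branch 1.2.2.2.1.2.2 (add F E, T ~D):
                            × closes — contains both D and ~D.
                  branch 1.2.2.2.2 (add F D):
                    × closes — contains both D and ~D.
  branch 2 (add T (A | ~E)):
    T (A | ~E): β-rule — branch into T A  //  T ~E.
      branch 2.1 (add T A):
        ○ open, literals {A=1}.
      branch 2.2 (add T ~E):
        ○ open, literals {E=0}.
8 branches closed, 7 open.
Each open branch fixes some atoms; the unmentioned ones are free. Counting distinct full assignments: branch {E=0} (B, A, C, D) contributes 16 new; branch {C=1, D=1, E=1} (B, A) contributes 4 new; branch {C=1, D=1, E=1} (B, A) contributes 0 new; branch {D=1, E=1} (B, A, C) contributes 4 new; branch {D=1, E=1} (B, A, C) contributes 0 new; branch {A=1} (B, E, C, D) contributes 4 new; branch {E=0} (B, A, C, D) contributes 0 new. Total: 28.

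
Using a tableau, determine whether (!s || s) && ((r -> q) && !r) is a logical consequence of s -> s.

No

Initial set: {(s -> s); !((!s || s) && ((r -> q) && !r))}.
(s -> s): β-rule — branch into !s  //  s.
  branch 1 (add !s):
    !((!s || s) && ((r -> q) && !r)): β-rule — branch into !(!s || s)  //  !((r -> q) && !r).
      branch 1.1 (add !(!s || s)):
        !(!s || s): α-rule — add !!s, !s.
        × closes — contains both s and !s.
      branch 1.2 (add !((r -> q) && !r)):
        !((r -> q) && !r): β-rule — branch into !(r -> q)  //  !!r.
          branch 1.2.1 (add !(r -> q)):
            !(r -> q): α-rule — add r, !q.
            ○ open, literals {q=false, r=true, s=false}.
          branch 1.2.2 (add !!r):
            ○ open, literals {r=true, s=false}.
  branch 2 (add s):
    !((!s || s) && ((r -> q) && !r)): β-rule — branch into !(!s || s)  //  !((r -> q) && !r).
      branch 2.1 (add !(!s || s)):
        !(!s || s): α-rule — add !!s, !s.
        × closes — contains both s and !s.
      branch 2.2 (add !((r -> q) && !r)):
        !((r -> q) && !r): β-rule — branch into !(r -> q)  //  !!r.
          branch 2.2.1 (add !(r -> q)):
            !(r -> q): α-rule — add r, !q.
            ○ open, literals {q=false, r=true, s=true}.
          branch 2.2.2 (add !!r):
            ○ open, literals {r=true, s=true}.
2 branches closed, 4 open.
An open branch gives a countermodel: q=false, r=true, s=false (unmentioned atoms arbitrary); the premises hold there but the conclusion fails.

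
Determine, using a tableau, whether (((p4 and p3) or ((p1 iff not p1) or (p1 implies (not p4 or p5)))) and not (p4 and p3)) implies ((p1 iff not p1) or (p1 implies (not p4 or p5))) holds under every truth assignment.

Valid

Assume the negation and expand:
Initial set: {F ((((p4 and p3) or ((p1 iff not p1) or (p1 implies (not p4 or p5)))) and not (p4 and p3)) implies ((p1 iff not p1) or (p1 implies (not p4 or p5))))}.
F ((((p4 and p3) or ((p1 iff not p1) or (p1 implies (not p4 or p5)))) and not (p4 and p3)) implies ((p1 iff not p1) or (p1 implies (not p4 or p5)))): α-rule — add T (((p4 and p3) or ((p1 iff not p1) or (p1 implies (not p4 or p5)))) and not (p4 and p3)), F ((p1 iff not p1) or (p1 implies (not p4 or p5))).
T (((p4 and p3) or ((p1 iff not p1) or (p1 implies (not p4 or p5)))) and not (p4 and p3)): α-rule — add T ((p4 and p3) or ((p1 iff not p1) or (p1 implies (not p4 or p5)))), T not (p4 and p3).
F ((p1 iff not p1) or (p1 implies (not p4 or p5))): α-rule — add F (p1 iff not p1), F (p1 implies (not p4 or p5)).
F (p1 implies (not p4 or p5)): α-rule — add T p1, F (not p4 or p5).
F (not p4 or p5): α-rule — add F not p4, F p5.
T ((p4 and p3) or ((p1 iff not p1) or (p1 implies (not p4 or p5)))): β-rule — branch into T (p4 and p3)  //  T ((p1 iff not p1) or (p1 implies (not p4 or p5))).
  branch 1 (add T (p4 and p3)):
    T (p4 and p3): α-rule — add T p4, T p3.
    T not (p4 and p3): β-rule — branch into F p4  //  F p3.
      branch 1.1 (add F p4):
        × closes — contains both p4 and not p4.
      branch 1.2 (add F p3):
        × closes — contains both p3 and not p3.
  branch 2 (add T ((p1 iff not p1) or (p1 implies (not p4 or p5)))):
    T not (p4 and p3): β-rule — branch into F p4  //  F p3.
      branch 2.1 (add F p4):
        × closes — contains both p4 and not p4.
      branch 2.2 (add F p3):
        F (p1 iff not p1): β-rule — branch into T p1, F not p1  //  F p1, T not p1.
          branch 2.2.1 (add T p1, F not p1):
            T ((p1 iff not p1) or (p1 implies (not p4 or p5))): β-rule — branch into T (p1 iff not p1)  //  T (p1 implies (not p4 or p5)).
              branch 2.2.1.1 (add T (p1 iff not p1)):
                T (p1 iff not p1): β-rule — branch into T p1, T not p1  //  F p1, F not p1.
                  branch 2.2.1.1.1 (add T p1, T not p1):
                    × closes — contains both p1 and not p1.
                  branch 2.2.1.1.2 (add F p1, F not p1):
                    × closes — contains both p1 and not p1.
              branch 2.2.1.2 (add T (p1 implies (not p4 or p5))):
                T (p1 implies (not p4 or p5)): β-rule — branch into F p1  //  T (not p4 or p5).
                  branch 2.2.1.2.1 (add F p1):
                    × closes — contains both p1 and not p1.
                  branch 2.2.1.2.2 (add T (not p4 or p5)):
                    T (not p4 or p5): β-rule — branch into T not p4  //  T p5.
                      branch 2.2.1.2.2.1 (add T not p4):
                        × closes — contains both p4 and not p4.
                      branch 2.2.1.2.2.2 (add T p5):
                        × closes — contains both p5 and not p5.
          branch 2.2.2 (add F p1, T not p1):
            × closes — contains both p1 and not p1.
All 9 branches close.
Every branch closed, so the negation is unsatisfiable and the formula is valid.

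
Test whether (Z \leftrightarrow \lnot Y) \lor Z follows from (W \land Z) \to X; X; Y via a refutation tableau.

Initial set: {((W \land Z) \to X); X; Y; \lnot ((Z \leftrightarrow \lnot Y) \lor Z)}.
\lnot ((Z \leftrightarrow \lnot Y) \lor Z): α-rule — add \lnot (Z \leftrightarrow \lnot Y), \lnot Z.
((W \land Z) \to X): β-rule — branch into \lnot (W \land Z)  //  X.
  branch 1 (add \lnot (W \land Z)):
    \lnot (Z \leftrightarrow \lnot Y): β-rule — branch into Z, \lnot \lnot Y  //  \lnot Z, \lnot Y.
      branch 1.1 (add Z, \lnot \lnot Y):
        × closes — contains both Z and \lnot Z.
      branch 1.2 (add \lnot Z, \lnot Y):
        × closes — contains both Y and \lnot Y.
  branch 2 (add X):
    \lnot (Z \leftrightarrow \lnot Y): β-rule — branch into Z, \lnot \lnot Y  //  \lnot Z, \lnot Y.
      branch 2.1 (add Z, \lnot \lnot Y):
        × closes — contains both Z and \lnot Z.
      branch 2.2 (add \lnot Z, \lnot Y):
        × closes — contains both Y and \lnot Y.
All 4 branches close.
Every branch closed, so the premises entail the conclusion.

Yes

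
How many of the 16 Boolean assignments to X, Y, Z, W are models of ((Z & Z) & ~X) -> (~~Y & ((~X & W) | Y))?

Initial set: {(((Z & Z) & ~X) -> (~~Y & ((~X & W) | Y)))}.
(((Z & Z) & ~X) -> (~~Y & ((~X & W) | Y))): β-rule — branch into ~((Z & Z) & ~X)  //  (~~Y & ((~X & W) | Y)).
  branch 1 (add ~((Z & Z) & ~X)):
    ~((Z & Z) & ~X): β-rule — branch into ~(Z & Z)  //  ~~X.
      branch 1.1 (add ~(Z & Z)):
        ~(Z & Z): β-rule — branch into ~Z  //  ~Z.
          branch 1.1.1 (add ~Z):
            ○ open, literals {Z=false}.
          branch 1.1.2 (add ~Z):
            ○ open, literals {Z=false}.
      branch 1.2 (add ~~X):
        ○ open, literals {X=true}.
  branch 2 (add (~~Y & ((~X & W) | Y))):
    (~~Y & ((~X & W) | Y)): α-rule — add ~~Y, ((~X & W) | Y).
    ~~Y: drop double negation, giving Y.
    ((~X & W) | Y): β-rule — branch into (~X & W)  //  Y.
      branch 2.1 (add (~X & W)):
        (~X & W): α-rule — add ~X, W.
        ○ open, literals {W=true, X=false, Y=true}.
      branch 2.2 (add Y):
        ○ open, literals {Y=true}.
0 branches closed, 5 open.
Each open branch fixes some atoms; the unmentioned ones are free. Counting distinct full assignments: branch {Z=false} (X, Y, W) contributes 8 new; branch {Z=false} (X, Y, W) contributes 0 new; branch {X=true} (Y, Z, W) contributes 4 new; branch {W=true, X=false, Y=true} (Z) contributes 1 new; branch {Y=true} (X, Z, W) contributes 1 new. Total: 14.

14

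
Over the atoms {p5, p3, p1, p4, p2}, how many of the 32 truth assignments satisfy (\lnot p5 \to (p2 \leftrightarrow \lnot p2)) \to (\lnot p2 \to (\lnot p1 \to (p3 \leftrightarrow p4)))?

30

Initial set: {((\lnot p5 \to (p2 \leftrightarrow \lnot p2)) \to (\lnot p2 \to (\lnot p1 \to (p3 \leftrightarrow p4))))}.
((\lnot p5 \to (p2 \leftrightarrow \lnot p2)) \to (\lnot p2 \to (\lnot p1 \to (p3 \leftrightarrow p4)))): β-rule — branch into \lnot (\lnot p5 \to (p2 \leftrightarrow \lnot p2))  //  (\lnot p2 \to (\lnot p1 \to (p3 \leftrightarrow p4))).
  branch 1 (add \lnot (\lnot p5 \to (p2 \leftrightarrow \lnot p2))):
    \lnot (\lnot p5 \to (p2 \leftrightarrow \lnot p2)): α-rule — add \lnot p5, \lnot (p2 \leftrightarrow \lnot p2).
    \lnot (p2 \leftrightarrow \lnot p2): β-rule — branch into p2, \lnot \lnot p2  //  \lnot p2, \lnot p2.
      branch 1.1 (add p2, \lnot \lnot p2):
        ○ open, literals {p2=1, p5=0}.
      branch 1.2 (add \lnot p2, \lnot p2):
        ○ open, literals {p2=0, p5=0}.
  branch 2 (add (\lnot p2 \to (\lnot p1 \to (p3 \leftrightarrow p4)))):
    (\lnot p2 \to (\lnot p1 \to (p3 \leftrightarrow p4))): β-rule — branch into \lnot \lnot p2  //  (\lnot p1 \to (p3 \leftrightarrow p4)).
      branch 2.1 (add \lnot \lnot p2):
        ○ open, literals {p2=1}.
      branch 2.2 (add (\lnot p1 \to (p3 \leftrightarrow p4))):
        (\lnot p1 \to (p3 \leftrightarrow p4)): β-rule — branch into \lnot \lnot p1  //  (p3 \leftrightarrow p4).
          branch 2.2.1 (add \lnot \lnot p1):
            ○ open, literals {p1=1}.
          branch 2.2.2 (add (p3 \leftrightarrow p4)):
            (p3 \leftrightarrow p4): β-rule — branch into p3, p4  //  \lnot p3, \lnot p4.
              branch 2.2.2.1 (add p3, p4):
                ○ open, literals {p3=1, p4=1}.
              branch 2.2.2.2 (add \lnot p3, \lnot p4):
                ○ open, literals {p3=0, p4=0}.
0 branches closed, 6 open.
Each open branch fixes some atoms; the unmentioned ones are free. Counting distinct full assignments: branch {p2=1, p5=0} (p3, p1, p4) contributes 8 new; branch {p2=0, p5=0} (p3, p1, p4) contributes 8 new; branch {p2=1} (p5, p3, p1, p4) contributes 8 new; branch {p1=1} (p5, p3, p4, p2) contributes 4 new; branch {p3=1, p4=1} (p5, p1, p2) contributes 1 new; branch {p3=0, p4=0} (p5, p1, p2) contributes 1 new. Total: 30.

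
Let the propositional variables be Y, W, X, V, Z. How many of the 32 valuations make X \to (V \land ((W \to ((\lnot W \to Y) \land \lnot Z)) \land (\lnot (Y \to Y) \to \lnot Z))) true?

22

Initial set: {T (X \to (V \land ((W \to ((\lnot W \to Y) \land \lnot Z)) \land (\lnot (Y \to Y) \to \lnot Z))))}.
T (X \to (V \land ((W \to ((\lnot W \to Y) \land \lnot Z)) \land (\lnot (Y \to Y) \to \lnot Z)))): β-rule — branch into F X  //  T (V \land ((W \to ((\lnot W \to Y) \land \lnot Z)) \land (\lnot (Y \to Y) \to \lnot Z))).
  branch 1 (add F X):
    ○ open, literals {X=F}.
  branch 2 (add T (V \land ((W \to ((\lnot W \to Y) \land \lnot Z)) \land (\lnot (Y \to Y) \to \lnot Z)))):
    T (V \land ((W \to ((\lnot W \to Y) \land \lnot Z)) \land (\lnot (Y \to Y) \to \lnot Z))): α-rule — add T V, T ((W \to ((\lnot W \to Y) \land \lnot Z)) \land (\lnot (Y \to Y) \to \lnot Z)).
    T ((W \to ((\lnot W \to Y) \land \lnot Z)) \land (\lnot (Y \to Y) \to \lnot Z)): α-rule — add T (W \to ((\lnot W \to Y) \land \lnot Z)), T (\lnot (Y \to Y) \to \lnot Z).
    T (W \to ((\lnot W \to Y) \land \lnot Z)): β-rule — branch into F W  //  T ((\lnot W \to Y) \land \lnot Z).
      branch 2.1 (add F W):
        T (\lnot (Y \to Y) \to \lnot Z): β-rule — branch into F \lnot (Y \to Y)  //  T \lnot Z.
          branch 2.1.1 (add F \lnot (Y \to Y)):
            F \lnot (Y \to Y): β-rule — branch into F Y  //  T Y.
              branch 2.1.1.1 (add F Y):
                ○ open, literals {V=T, W=F, Y=F}.
              branch 2.1.1.2 (add T Y):
                ○ open, literals {V=T, W=F, Y=T}.
          branch 2.1.2 (add T \lnot Z):
            ○ open, literals {V=T, W=F, Z=F}.
      branch 2.2 (add T ((\lnot W \to Y) \land \lnot Z)):
        T ((\lnot W \to Y) \land \lnot Z): α-rule — add T (\lnot W \to Y), T \lnot Z.
        T (\lnot (Y \to Y) \to \lnot Z): β-rule — branch into F \lnot (Y \to Y)  //  T \lnot Z.
          branch 2.2.1 (add F \lnot (Y \to Y)):
            T (\lnot W \to Y): β-rule — branch into F \lnot W  //  T Y.
              branch 2.2.1.1 (add F \lnot W):
                F \lnot (Y \to Y): β-rule — branch into F Y  //  T Y.
                  branch 2.2.1.1.1 (add F Y):
                    ○ open, literals {V=T, W=T, Y=F, Z=F}.
                  branch 2.2.1.1.2 (add T Y):
                    ○ open, literals {V=T, W=T, Y=T, Z=F}.
              branch 2.2.1.2 (add T Y):
                F \lnot (Y \to Y): β-rule — branch into F Y  //  T Y.
                  branch 2.2.1.2.1 (add F Y):
                    × closes — contains both Y and \lnot Y.
                  branch 2.2.1.2.2 (add T Y):
                    ○ open, literals {V=T, Y=T, Z=F}.
          branch 2.2.2 (add T \lnot Z):
            T (\lnot W \to Y): β-rule — branch into F \lnot W  //  T Y.
              branch 2.2.2.1 (add F \lnot W):
                ○ open, literals {V=T, W=T, Z=F}.
              branch 2.2.2.2 (add T Y):
                ○ open, literals {V=T, Y=T, Z=F}.
1 branch closed, 9 open.
Each open branch fixes some atoms; the unmentioned ones are free. Counting distinct full assignments: branch {X=F} (Y, W, V, Z) contributes 16 new; branch {V=T, W=F, Y=F} (X, Z) contributes 2 new; branch {V=T, W=F, Y=T} (X, Z) contributes 2 new; branch {V=T, W=F, Z=F} (Y, X) contributes 0 new; branch {V=T, W=T, Y=F, Z=F} (X) contributes 1 new; branch {V=T, W=T, Y=T, Z=F} (X) contributes 1 new; branch {V=T, Y=T, Z=F} (W, X) contributes 0 new; branch {V=T, W=T, Z=F} (Y, X) contributes 0 new; branch {V=T, Y=T, Z=F} (W, X) contributes 0 new. Total: 22.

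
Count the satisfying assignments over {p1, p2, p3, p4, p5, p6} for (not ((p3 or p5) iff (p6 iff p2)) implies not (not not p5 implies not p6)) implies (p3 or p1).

Initial set: {((not ((p3 or p5) iff (p6 iff p2)) implies not (not not p5 implies not p6)) implies (p3 or p1))}.
((not ((p3 or p5) iff (p6 iff p2)) implies not (not not p5 implies not p6)) implies (p3 or p1)): β-rule — branch into not (not ((p3 or p5) iff (p6 iff p2)) implies not (not not p5 implies not p6))  //  (p3 or p1).
  branch 1 (add not (not ((p3 or p5) iff (p6 iff p2)) implies not (not not p5 implies not p6))):
    not (not ((p3 or p5) iff (p6 iff p2)) implies not (not not p5 implies not p6)): α-rule — add not ((p3 or p5) iff (p6 iff p2)), not not (not not p5 implies not p6).
    not ((p3 or p5) iff (p6 iff p2)): β-rule — branch into (p3 or p5), not (p6 iff p2)  //  not (p3 or p5), (p6 iff p2).
      branch 1.1 (add (p3 or p5), not (p6 iff p2)):
        not not (not not p5 implies not p6): β-rule — branch into not not not p5  //  not p6.
          branch 1.1.1 (add not not not p5):
            not not not p5: drop double negation, giving not p5.
            (p3 or p5): β-rule — branch into p3  //  p5.
              branch 1.1.1.1 (add p3):
                not (p6 iff p2): β-rule — branch into p6, not p2  //  not p6, p2.
                  branch 1.1.1.1.1 (add p6, not p2):
                    ○ open, literals {p2=false, p3=true, p5=false, p6=true}.
                  branch 1.1.1.1.2 (add not p6, p2):
                    ○ open, literals {p2=true, p3=true, p5=false, p6=false}.
              branch 1.1.1.2 (add p5):
                × closes — contains both p5 and not p5.
          branch 1.1.2 (add not p6):
            (p3 or p5): β-rule — branch into p3  //  p5.
              branch 1.1.2.1 (add p3):
                not (p6 iff p2): β-rule — branch into p6, not p2  //  not p6, p2.
                  branch 1.1.2.1.1 (add p6, not p2):
                    × closes — contains both p6 and not p6.
                  branch 1.1.2.1.2 (add not p6, p2):
                    ○ open, literals {p2=true, p3=true, p6=false}.
              branch 1.1.2.2 (add p5):
                not (p6 iff p2): β-rule — branch into p6, not p2  //  not p6, p2.
                  branch 1.1.2.2.1 (add p6, not p2):
                    × closes — contains both p6 and not p6.
                  branch 1.1.2.2.2 (add not p6, p2):
                    ○ open, literals {p2=true, p5=true, p6=false}.
      branch 1.2 (add not (p3 or p5), (p6 iff p2)):
        not (p3 or p5): α-rule — add not p3, not p5.
        not not (not not p5 implies not p6): β-rule — branch into not not not p5  //  not p6.
          branch 1.2.1 (add not not not p5):
            not not not p5: drop double negation, giving not p5.
            (p6 iff p2): β-rule — branch into p6, p2  //  not p6, not p2.
              branch 1.2.1.1 (add p6, p2):
                ○ open, literals {p2=true, p3=false, p5=false, p6=true}.
              branch 1.2.1.2 (add not p6, not p2):
                ○ open, literals {p2=false, p3=false, p5=false, p6=false}.
          branch 1.2.2 (add not p6):
            (p6 iff p2): β-rule — branch into p6, p2  //  not p6, not p2.
              branch 1.2.2.1 (add p6, p2):
                × closes — contains both p6 and not p6.
              branch 1.2.2.2 (add not p6, not p2):
                ○ open, literals {p2=false, p3=false, p5=false, p6=false}.
  branch 2 (add (p3 or p1)):
    (p3 or p1): β-rule — branch into p3  //  p1.
      branch 2.1 (add p3):
        ○ open, literals {p3=true}.
      branch 2.2 (add p1):
        ○ open, literals {p1=true}.
4 branches closed, 9 open.
Each open branch fixes some atoms; the unmentioned ones are free. Counting distinct full assignments: branch {p2=false, p3=true, p5=false, p6=true} (p1, p4) contributes 4 new; branch {p2=true, p3=true, p5=false, p6=false} (p1, p4) contributes 4 new; branch {p2=true, p3=true, p6=false} (p1, p4, p5) contributes 4 new; branch {p2=true, p5=true, p6=false} (p1, p3, p4) contributes 4 new; branch {p2=true, p3=false, p5=false, p6=true} (p1, p4) contributes 4 new; branch {p2=false, p3=false, p5=false, p6=false} (p1, p4) contributes 4 new; branch {p2=false, p3=false, p5=false, p6=false} (p1, p4) contributes 0 new; branch {p3=true} (p1, p2, p4, p5, p6) contributes 20 new; branch {p1=true} (p2, p3, p4, p5, p6) contributes 10 new. Total: 54.

54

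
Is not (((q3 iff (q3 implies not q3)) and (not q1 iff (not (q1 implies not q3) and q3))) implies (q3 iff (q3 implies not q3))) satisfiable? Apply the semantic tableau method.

Initial set: {not (((q3 iff (q3 implies not q3)) and (not q1 iff (not (q1 implies not q3) and q3))) implies (q3 iff (q3 implies not q3)))}.
not (((q3 iff (q3 implies not q3)) and (not q1 iff (not (q1 implies not q3) and q3))) implies (q3 iff (q3 implies not q3))): α-rule — add ((q3 iff (q3 implies not q3)) and (not q1 iff (not (q1 implies not q3) and q3))), not (q3 iff (q3 implies not q3)).
((q3 iff (q3 implies not q3)) and (not q1 iff (not (q1 implies not q3) and q3))): α-rule — add (q3 iff (q3 implies not q3)), (not q1 iff (not (q1 implies not q3) and q3)).
not (q3 iff (q3 implies not q3)): β-rule — branch into q3, not (q3 implies not q3)  //  not q3, (q3 implies not q3).
  branch 1 (add q3, not (q3 implies not q3)):
    not (q3 implies not q3): α-rule — add q3, not not q3.
    (q3 iff (q3 implies not q3)): β-rule — branch into q3, (q3 implies not q3)  //  not q3, not (q3 implies not q3).
      branch 1.1 (add q3, (q3 implies not q3)):
        (not q1 iff (not (q1 implies not q3) and q3)): β-rule — branch into not q1, (not (q1 implies not q3) and q3)  //  not not q1, not (not (q1 implies not q3) and q3).
          branch 1.1.1 (add not q1, (not (q1 implies not q3) and q3)):
            (not (q1 implies not q3) and q3): α-rule — add not (q1 implies not q3), q3.
            not (q1 implies not q3): α-rule — add q1, not not q3.
            × closes — contains both q1 and not q1.
          branch 1.1.2 (add not not q1, not (not (q1 implies not q3) and q3)):
            (q3 implies not q3): β-rule — branch into not q3  //  not q3.
              branch 1.1.2.1 (add not q3):
                × closes — contains both q3 and not q3.
              branch 1.1.2.2 (add not q3):
                × closes — contains both q3 and not q3.
      branch 1.2 (add not q3, not (q3 implies not q3)):
        × closes — contains both q3 and not q3.
  branch 2 (add not q3, (q3 implies not q3)):
    (q3 iff (q3 implies not q3)): β-rule — branch into q3, (q3 implies not q3)  //  not q3, not (q3 implies not q3).
      branch 2.1 (add q3, (q3 implies not q3)):
        × closes — contains both q3 and not q3.
      branch 2.2 (add not q3, not (q3 implies not q3)):
        not (q3 implies not q3): α-rule — add q3, not not q3.
        × closes — contains both q3 and not q3.
All 6 branches close.
Every branch closed; the formula is unsatisfiable.

Unsatisfiable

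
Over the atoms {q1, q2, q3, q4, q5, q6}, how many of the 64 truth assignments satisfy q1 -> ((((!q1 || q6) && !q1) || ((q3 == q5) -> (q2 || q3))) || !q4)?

Initial set: {(q1 -> ((((!q1 || q6) && !q1) || ((q3 == q5) -> (q2 || q3))) || !q4))}.
(q1 -> ((((!q1 || q6) && !q1) || ((q3 == q5) -> (q2 || q3))) || !q4)): β-rule — branch into !q1  //  ((((!q1 || q6) && !q1) || ((q3 == q5) -> (q2 || q3))) || !q4).
  branch 1 (add !q1):
    ○ open, literals {q1=0}.
  branch 2 (add ((((!q1 || q6) && !q1) || ((q3 == q5) -> (q2 || q3))) || !q4)):
    ((((!q1 || q6) && !q1) || ((q3 == q5) -> (q2 || q3))) || !q4): β-rule — branch into (((!q1 || q6) && !q1) || ((q3 == q5) -> (q2 || q3)))  //  !q4.
      branch 2.1 (add (((!q1 || q6) && !q1) || ((q3 == q5) -> (q2 || q3)))):
        (((!q1 || q6) && !q1) || ((q3 == q5) -> (q2 || q3))): β-rule — branch into ((!q1 || q6) && !q1)  //  ((q3 == q5) -> (q2 || q3)).
          branch 2.1.1 (add ((!q1 || q6) && !q1)):
            ((!q1 || q6) && !q1): α-rule — add (!q1 || q6), !q1.
            (!q1 || q6): β-rule — branch into !q1  //  q6.
              branch 2.1.1.1 (add !q1):
                ○ open, literals {q1=0}.
              branch 2.1.1.2 (add q6):
                ○ open, literals {q1=0, q6=1}.
          branch 2.1.2 (add ((q3 == q5) -> (q2 || q3))):
            ((q3 == q5) -> (q2 || q3)): β-rule — branch into !(q3 == q5)  //  (q2 || q3).
              branch 2.1.2.1 (add !(q3 == q5)):
                !(q3 == q5): β-rule — branch into q3, !q5  //  !q3, q5.
                  branch 2.1.2.1.1 (add q3, !q5):
                    ○ open, literals {q3=1, q5=0}.
                  branch 2.1.2.1.2 (add !q3, q5):
                    ○ open, literals {q3=0, q5=1}.
              branch 2.1.2.2 (add (q2 || q3)):
                (q2 || q3): β-rule — branch into q2  //  q3.
                  branch 2.1.2.2.1 (add q2):
                    ○ open, literals {q2=1}.
                  branch 2.1.2.2.2 (add q3):
                    ○ open, literals {q3=1}.
      branch 2.2 (add !q4):
        ○ open, literals {q4=0}.
0 branches closed, 8 open.
Each open branch fixes some atoms; the unmentioned ones are free. Counting distinct full assignments: branch {q1=0} (q2, q3, q4, q5, q6) contributes 32 new; branch {q1=0} (q2, q3, q4, q5, q6) contributes 0 new; branch {q1=0, q6=1} (q2, q3, q4, q5) contributes 0 new; branch {q3=1, q5=0} (q1, q2, q4, q6) contributes 8 new; branch {q3=0, q5=1} (q1, q2, q4, q6) contributes 8 new; branch {q2=1} (q1, q3, q4, q5, q6) contributes 8 new; branch {q3=1} (q1, q2, q4, q5, q6) contributes 4 new; branch {q4=0} (q1, q2, q3, q5, q6) contributes 2 new. Total: 62.

62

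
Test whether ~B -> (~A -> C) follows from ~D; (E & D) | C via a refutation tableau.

Yes

Initial set: {~D; ((E & D) | C); ~(~B -> (~A -> C))}.
~(~B -> (~A -> C)): α-rule — add ~B, ~(~A -> C).
~(~A -> C): α-rule — add ~A, ~C.
((E & D) | C): β-rule — branch into (E & D)  //  C.
  branch 1 (add (E & D)):
    (E & D): α-rule — add E, D.
    × closes — contains both D and ~D.
  branch 2 (add C):
    × closes — contains both C and ~C.
All 2 branches close.
Every branch closed, so the premises entail the conclusion.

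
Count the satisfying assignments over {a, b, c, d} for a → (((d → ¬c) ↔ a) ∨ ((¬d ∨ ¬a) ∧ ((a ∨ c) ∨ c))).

14

Initial set: {(a → (((d → ¬c) ↔ a) ∨ ((¬d ∨ ¬a) ∧ ((a ∨ c) ∨ c))))}.
(a → (((d → ¬c) ↔ a) ∨ ((¬d ∨ ¬a) ∧ ((a ∨ c) ∨ c)))): β-rule — branch into ¬a  //  (((d → ¬c) ↔ a) ∨ ((¬d ∨ ¬a) ∧ ((a ∨ c) ∨ c))).
  branch 1 (add ¬a):
    ○ open, literals {a=F}.
  branch 2 (add (((d → ¬c) ↔ a) ∨ ((¬d ∨ ¬a) ∧ ((a ∨ c) ∨ c)))):
    (((d → ¬c) ↔ a) ∨ ((¬d ∨ ¬a) ∧ ((a ∨ c) ∨ c))): β-rule — branch into ((d → ¬c) ↔ a)  //  ((¬d ∨ ¬a) ∧ ((a ∨ c) ∨ c)).
      branch 2.1 (add ((d → ¬c) ↔ a)):
        ((d → ¬c) ↔ a): β-rule — branch into (d → ¬c), a  //  ¬(d → ¬c), ¬a.
          branch 2.1.1 (add (d → ¬c), a):
            (d → ¬c): β-rule — branch into ¬d  //  ¬c.
              branch 2.1.1.1 (add ¬d):
                ○ open, literals {a=T, d=F}.
              branch 2.1.1.2 (add ¬c):
                ○ open, literals {a=T, c=F}.
          branch 2.1.2 (add ¬(d → ¬c), ¬a):
            ¬(d → ¬c): α-rule — add d, ¬¬c.
            ○ open, literals {a=F, c=T, d=T}.
      branch 2.2 (add ((¬d ∨ ¬a) ∧ ((a ∨ c) ∨ c))):
        ((¬d ∨ ¬a) ∧ ((a ∨ c) ∨ c)): α-rule — add (¬d ∨ ¬a), ((a ∨ c) ∨ c).
        (¬d ∨ ¬a): β-rule — branch into ¬d  //  ¬a.
          branch 2.2.1 (add ¬d):
            ((a ∨ c) ∨ c): β-rule — branch into (a ∨ c)  //  c.
              branch 2.2.1.1 (add (a ∨ c)):
                (a ∨ c): β-rule — branch into a  //  c.
                  branch 2.2.1.1.1 (add a):
                    ○ open, literals {a=T, d=F}.
                  branch 2.2.1.1.2 (add c):
                    ○ open, literals {c=T, d=F}.
              branch 2.2.1.2 (add c):
                ○ open, literals {c=T, d=F}.
          branch 2.2.2 (add ¬a):
            ((a ∨ c) ∨ c): β-rule — branch into (a ∨ c)  //  c.
              branch 2.2.2.1 (add (a ∨ c)):
                (a ∨ c): β-rule — branch into a  //  c.
                  branch 2.2.2.1.1 (add a):
                    × closes — contains both a and ¬a.
                  branch 2.2.2.1.2 (add c):
                    ○ open, literals {a=F, c=T}.
              branch 2.2.2.2 (add c):
                ○ open, literals {a=F, c=T}.
1 branch closed, 9 open.
Each open branch fixes some atoms; the unmentioned ones are free. Counting distinct full assignments: branch {a=F} (b, c, d) contributes 8 new; branch {a=T, d=F} (b, c) contributes 4 new; branch {a=T, c=F} (b, d) contributes 2 new; branch {a=F, c=T, d=T} (b) contributes 0 new; branch {a=T, d=F} (b, c) contributes 0 new; branch {c=T, d=F} (a, b) contributes 0 new; branch {c=T, d=F} (a, b) contributes 0 new; branch {a=F, c=T} (b, d) contributes 0 new; branch {a=F, c=T} (b, d) contributes 0 new. Total: 14.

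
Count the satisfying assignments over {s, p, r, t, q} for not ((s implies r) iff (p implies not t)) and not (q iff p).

Initial set: {(not ((s implies r) iff (p implies not t)) and not (q iff p))}.
(not ((s implies r) iff (p implies not t)) and not (q iff p)): α-rule — add not ((s implies r) iff (p implies not t)), not (q iff p).
not ((s implies r) iff (p implies not t)): β-rule — branch into (s implies r), not (p implies not t)  //  not (s implies r), (p implies not t).
  branch 1 (add (s implies r), not (p implies not t)):
    not (p implies not t): α-rule — add p, not not t.
    not (q iff p): β-rule — branch into q, not p  //  not q, p.
      branch 1.1 (add q, not p):
        × closes — contains both p and not p.
      branch 1.2 (add not q, p):
        (s implies r): β-rule — branch into not s  //  r.
          branch 1.2.1 (add not s):
            ○ open, literals {p=T, q=F, s=F, t=T}.
          branch 1.2.2 (add r):
            ○ open, literals {p=T, q=F, r=T, t=T}.
  branch 2 (add not (s implies r), (p implies not t)):
    not (s implies r): α-rule — add s, not r.
    not (q iff p): β-rule — branch into q, not p  //  not q, p.
      branch 2.1 (add q, not p):
        (p implies not t): β-rule — branch into not p  //  not t.
          branch 2.1.1 (add not p):
            ○ open, literals {p=F, q=T, r=F, s=T}.
          branch 2.1.2 (add not t):
            ○ open, literals {p=F, q=T, r=F, s=T, t=F}.
      branch 2.2 (add not q, p):
        (p implies not t): β-rule — branch into not p  //  not t.
          branch 2.2.1 (add not p):
            × closes — contains both p and not p.
          branch 2.2.2 (add not t):
            ○ open, literals {p=T, q=F, r=F, s=T, t=F}.
2 branches closed, 5 open.
Each open branch fixes some atoms; the unmentioned ones are free. Counting distinct full assignments: branch {p=T, q=F, s=F, t=T} (r) contributes 2 new; branch {p=T, q=F, r=T, t=T} (s) contributes 1 new; branch {p=F, q=T, r=F, s=T} (t) contributes 2 new; branch {p=F, q=T, r=F, s=T, t=F} (none free) contributes 0 new; branch {p=T, q=F, r=F, s=T, t=F} (none free) contributes 1 new. Total: 6.

6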